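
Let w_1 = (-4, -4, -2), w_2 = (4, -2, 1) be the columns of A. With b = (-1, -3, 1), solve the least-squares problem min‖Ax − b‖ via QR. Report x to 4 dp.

x = (0.4939, 0.3780)

w_1 = (-4, -4, -2); ‖w_1‖ = 6.0000, so q_1 = (-0.6667, -0.6667, -0.3333).
q_1·w_2 = (-0.6667)·4 + (-0.6667)·(-2) + (-0.3333)·1 = -1.6667.
u_2 = w_2 + 1.6667·q_1 = (2.8889, -3.1111, 0.4444).
‖u_2‖ = 4.2687, so q_2 = (0.6768, -0.7288, 0.1041).
Qᵀb = (2.3333, 1.6138).
Back-substitute: x_2 = 1.6138/4.2687 = 0.3780.
x_1 = (2.3333 + 1.6667·0.3780)/6.0000 = 0.4939.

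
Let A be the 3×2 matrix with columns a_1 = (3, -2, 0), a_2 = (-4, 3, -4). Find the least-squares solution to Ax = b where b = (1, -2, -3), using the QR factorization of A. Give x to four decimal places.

x = (1.5455, 0.7273)

a_1 = (3, -2, 0); ‖a_1‖ = 3.6056, so q_1 = (0.8321, -0.5547, 0.0000).
q_1·a_2 = 0.8321·(-4) + (-0.5547)·3 + 0.0000·(-4) = -4.9923.
u_2 = a_2 + 4.9923·q_1 = (0.1538, 0.2308, -4.0000).
‖u_2‖ = 4.0096, so q_2 = (0.0384, 0.0576, -0.9976).
Qᵀb = (1.9415, 2.9161).
Back-substitute: x_2 = 2.9161/4.0096 = 0.7273.
x_1 = (1.9415 + 4.9923·0.7273)/3.6056 = 1.5455.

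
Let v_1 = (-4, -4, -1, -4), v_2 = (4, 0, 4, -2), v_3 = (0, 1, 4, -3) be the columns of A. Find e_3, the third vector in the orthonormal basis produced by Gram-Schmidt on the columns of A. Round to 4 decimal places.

e_3 = (-0.5692, 0.6445, 0.4725, -0.1934)

e_1 = v_1/‖v_1‖ = (-4, -4, -1, -4)/7.0000 = (-0.5714, -0.5714, -0.1429, -0.5714).
r_{12} = e_1·v_2 = -1.7143.
u_2 = v_2 + 1.7143·e_1 = (3.0204, -0.9796, 3.7551, -2.9796).
‖u_2‖ = 5.7499, so e_2 = (0.5253, -0.1704, 0.6531, -0.5182).
r_{13} = e_1·v_3 = 0.5714; r_{23} = e_2·v_3 = 3.9965.
u_3 = v_3 − 0.5714·e_1 − 3.9965·e_2 = (-1.7728, 2.0074, 1.4716, -0.6025).
‖u_3‖ = 3.1147, so e_3 = (-0.5692, 0.6445, 0.4725, -0.1934).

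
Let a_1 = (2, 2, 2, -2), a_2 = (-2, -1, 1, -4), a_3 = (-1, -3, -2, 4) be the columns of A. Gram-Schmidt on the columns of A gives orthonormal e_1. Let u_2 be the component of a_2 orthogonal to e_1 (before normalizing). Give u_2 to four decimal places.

u_2 = (-2.5000, -1.5000, 0.5000, -3.5000)

e_1 = a_1/‖a_1‖ = (2, 2, 2, -2)/4.0000 = (0.5000, 0.5000, 0.5000, -0.5000).
r_{12} = e_1·a_2 = 1.0000.
u_2 = a_2 − 1.0000·e_1 = (-2.5000, -1.5000, 0.5000, -3.5000).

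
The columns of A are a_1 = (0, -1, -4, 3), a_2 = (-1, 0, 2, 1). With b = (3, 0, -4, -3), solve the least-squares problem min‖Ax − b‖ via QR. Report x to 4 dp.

a_1 = (0, -1, -4, 3); ‖a_1‖ = 5.0990, so q_1 = (0.0000, -0.1961, -0.7845, 0.5883).
q_1·a_2 = 0.0000·(-1) + (-0.1961)·0 + (-0.7845)·2 + 0.5883·1 = -0.9806.
u_2 = a_2 + 0.9806·q_1 = (-1.0000, -0.1923, 1.2308, 1.5769).
‖u_2‖ = 2.2447, so q_2 = (-0.4455, -0.0857, 0.5483, 0.7025).
Qᵀb = (1.3728, -5.6373).
Back-substitute: x_2 = -5.6373/2.2447 = -2.5115.
x_1 = (1.3728 + 0.9806·(-2.5115))/5.0990 = -0.2137.

x = (-0.2137, -2.5115)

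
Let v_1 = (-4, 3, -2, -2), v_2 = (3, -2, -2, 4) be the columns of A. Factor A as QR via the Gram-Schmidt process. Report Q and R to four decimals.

Q = [[-0.6963, 0.0778], [0.5222, 0.0000], [-0.3482, -0.7785], [-0.3482, 0.6228]], R = [[5.7446, -3.8297], [0.0000, 4.2817]]

v_1 = (-4, 3, -2, -2); ‖v_1‖ = 5.7446, so e_1 = (-0.6963, 0.5222, -0.3482, -0.3482).
e_1·v_2 = (-0.6963)·3 + 0.5222·(-2) + (-0.3482)·(-2) + (-0.3482)·4 = -3.8297.
u_2 = v_2 + 3.8297·e_1 = (0.3333, 0.0000, -3.3333, 2.6667).
‖u_2‖ = 4.2817, so e_2 = (0.0778, 0.0000, -0.7785, 0.6228).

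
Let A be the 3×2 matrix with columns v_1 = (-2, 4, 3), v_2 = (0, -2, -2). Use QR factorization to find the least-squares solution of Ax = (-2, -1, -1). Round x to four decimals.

e_1 = v_1/‖v_1‖ = (-2, 4, 3)/5.3852 = (-0.3714, 0.7428, 0.5571).
r_{12} = e_1·v_2 = -2.5997.
u_2 = v_2 + 2.5997·e_1 = (-0.9655, -0.0690, -0.5517).
‖u_2‖ = 1.1142, so e_2 = (-0.8666, -0.0619, -0.4952).
Qᵀb = (-0.5571, 2.2902).
Back-substitute: x_2 = 2.2902/1.1142 = 2.0556.
x_1 = (-0.5571 + 2.5997·2.0556)/5.3852 = 0.8889.

x = (0.8889, 2.0556)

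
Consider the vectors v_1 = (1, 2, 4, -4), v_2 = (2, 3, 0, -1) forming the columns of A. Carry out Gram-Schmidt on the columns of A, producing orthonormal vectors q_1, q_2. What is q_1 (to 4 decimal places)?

v_1 = (1, 2, 4, -4); ‖v_1‖ = 6.0828, so q_1 = (0.1644, 0.3288, 0.6576, -0.6576).

q_1 = (0.1644, 0.3288, 0.6576, -0.6576)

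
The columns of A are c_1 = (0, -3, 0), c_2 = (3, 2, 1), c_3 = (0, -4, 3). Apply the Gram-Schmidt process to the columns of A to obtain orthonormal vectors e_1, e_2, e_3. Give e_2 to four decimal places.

e_1 = c_1/‖c_1‖ = (0, -3, 0)/3.0000 = (0.0000, -1.0000, 0.0000).
r_{12} = e_1·c_2 = -2.0000.
u_2 = c_2 + 2.0000·e_1 = (3.0000, 0.0000, 1.0000).
‖u_2‖ = 3.1623, so e_2 = (0.9487, 0.0000, 0.3162).

e_2 = (0.9487, 0.0000, 0.3162)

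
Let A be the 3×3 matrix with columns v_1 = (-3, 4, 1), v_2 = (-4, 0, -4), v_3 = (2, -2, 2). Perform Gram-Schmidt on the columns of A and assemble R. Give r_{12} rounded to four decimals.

r_{12} = 1.5689

v_1 = (-3, 4, 1); ‖v_1‖ = 5.0990, so q_1 = (-0.5883, 0.7845, 0.1961).
r_{12} = q_1·v_2 = 1.5689.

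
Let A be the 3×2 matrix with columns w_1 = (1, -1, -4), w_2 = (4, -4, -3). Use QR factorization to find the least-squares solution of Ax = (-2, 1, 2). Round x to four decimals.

w_1 = (1, -1, -4); ‖w_1‖ = 4.2426, so e_1 = (0.2357, -0.2357, -0.9428).
e_1·w_2 = 0.2357·4 + (-0.2357)·(-4) + (-0.9428)·(-3) = 4.7140.
u_2 = w_2 − 4.7140·e_1 = (2.8889, -2.8889, 1.4444).
‖u_2‖ = 4.3333, so e_2 = (0.6667, -0.6667, 0.3333).
Qᵀb = (-2.5927, -1.3333).
Back-substitute: x_2 = -1.3333/4.3333 = -0.3077.
x_1 = (-2.5927 − 4.7140·(-0.3077))/4.2426 = -0.2692.

x = (-0.2692, -0.3077)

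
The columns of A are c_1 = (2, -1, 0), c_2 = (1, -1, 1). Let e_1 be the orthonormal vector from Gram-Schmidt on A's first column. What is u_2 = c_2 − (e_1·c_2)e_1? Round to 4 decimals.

u_2 = (-0.2000, -0.4000, 1.0000)

c_1 = (2, -1, 0); ‖c_1‖ = 2.2361, so e_1 = (0.8944, -0.4472, 0.0000).
e_1·c_2 = 0.8944·1 + (-0.4472)·(-1) + 0.0000·1 = 1.3416.
u_2 = c_2 − 1.3416·e_1 = (-0.2000, -0.4000, 1.0000).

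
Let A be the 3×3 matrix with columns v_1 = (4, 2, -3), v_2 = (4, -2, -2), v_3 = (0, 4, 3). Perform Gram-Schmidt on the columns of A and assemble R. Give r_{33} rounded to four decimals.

r_{33} = 3.3182

v_1 = (4, 2, -3); ‖v_1‖ = 5.3852, so q_1 = (0.7428, 0.3714, -0.5571).
q_1·v_2 = 0.7428·4 + 0.3714·(-2) + (-0.5571)·(-2) = 3.3425.
u_2 = v_2 − 3.3425·q_1 = (1.5172, -3.2414, -0.1379).
‖u_2‖ = 3.5816, so q_2 = (0.4236, -0.9050, -0.0385).
q_1·v_3 = 0.7428·0 + 0.3714·4 + (-0.5571)·3 = -0.1857; q_2·v_3 = 0.4236·0 + (-0.9050)·4 + (-0.0385)·3 = -3.7356.
u_3 = v_3 + 0.1857·q_1 + 3.7356·q_2 = (1.7204, 0.6882, 2.7527).
r_{33} = ‖u_3‖ = 3.3182.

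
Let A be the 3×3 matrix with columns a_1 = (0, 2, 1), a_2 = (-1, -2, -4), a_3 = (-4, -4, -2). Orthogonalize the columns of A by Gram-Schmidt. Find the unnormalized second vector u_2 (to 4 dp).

u_2 = (-1.0000, 1.2000, -2.4000)

q_1 = a_1/‖a_1‖ = (0, 2, 1)/2.2361 = (0.0000, 0.8944, 0.4472).
r_{12} = q_1·a_2 = -3.5777.
u_2 = a_2 + 3.5777·q_1 = (-1.0000, 1.2000, -2.4000).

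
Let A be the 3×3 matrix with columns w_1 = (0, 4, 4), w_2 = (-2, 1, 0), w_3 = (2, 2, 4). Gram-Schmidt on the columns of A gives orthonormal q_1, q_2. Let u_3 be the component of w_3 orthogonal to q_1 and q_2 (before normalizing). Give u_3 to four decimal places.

w_1 = (0, 4, 4); ‖w_1‖ = 5.6569, so q_1 = (0.0000, 0.7071, 0.7071).
q_1·w_2 = 0.0000·(-2) + 0.7071·1 + 0.7071·0 = 0.7071.
u_2 = w_2 − 0.7071·q_1 = (-2.0000, 0.5000, -0.5000).
‖u_2‖ = 2.1213, so q_2 = (-0.9428, 0.2357, -0.2357).
q_1·w_3 = 0.0000·2 + 0.7071·2 + 0.7071·4 = 4.2426; q_2·w_3 = (-0.9428)·2 + 0.2357·2 + (-0.2357)·4 = -2.3570.
u_3 = w_3 − 4.2426·q_1 + 2.3570·q_2 = (-0.2222, -0.4444, 0.4444).

u_3 = (-0.2222, -0.4444, 0.4444)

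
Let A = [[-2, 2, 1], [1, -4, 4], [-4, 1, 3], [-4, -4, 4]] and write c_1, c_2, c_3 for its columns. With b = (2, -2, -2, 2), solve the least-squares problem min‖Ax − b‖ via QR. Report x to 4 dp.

x = (-0.6979, -0.4808, -0.8364)

c_1 = (-2, 1, -4, -4); ‖c_1‖ = 6.0828, so e_1 = (-0.3288, 0.1644, -0.6576, -0.6576).
e_1·c_2 = (-0.3288)·2 + 0.1644·(-4) + (-0.6576)·1 + (-0.6576)·(-4) = 0.6576.
u_2 = c_2 − 0.6576·e_1 = (2.2162, -4.1081, 1.4324, -3.5676).
‖u_2‖ = 6.0471, so e_2 = (0.3665, -0.6794, 0.2369, -0.5900).
e_1·c_3 = (-0.3288)·1 + 0.1644·4 + (-0.6576)·3 + (-0.6576)·4 = -4.2744; e_2·c_3 = 0.3665·1 + (-0.6794)·4 + 0.2369·3 + (-0.5900)·4 = -4.0001.
u_3 = c_3 + 4.2744·e_1 + 4.0001·e_2 = (1.0606, 1.9852, 1.1367, -1.1707).
‖u_3‖ = 2.7801, so e_3 = (0.3815, 0.7141, 0.4089, -0.4211).
Qᵀb = (-0.9864, 0.4380, -2.3252).
Back-substitute: x_3 = -2.3252/2.7801 = -0.8364.
x_2 = (0.4380 + 4.0001·(-0.8364))/6.0471 = -0.4808.
x_1 = (-0.9864 − 0.6576·(-0.4808) + 4.2744·(-0.8364))/6.0828 = -0.6979.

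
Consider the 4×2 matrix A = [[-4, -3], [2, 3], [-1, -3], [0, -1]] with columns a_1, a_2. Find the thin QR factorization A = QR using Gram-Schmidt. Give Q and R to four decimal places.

a_1 = (-4, 2, -1, 0); ‖a_1‖ = 4.5826, so q_1 = (-0.8729, 0.4364, -0.2182, 0.0000).
q_1·a_2 = (-0.8729)·(-3) + 0.4364·3 + (-0.2182)·(-3) + 0.0000·(-1) = 4.5826.
u_2 = a_2 − 4.5826·q_1 = (1.0000, 1.0000, -2.0000, -1.0000).
‖u_2‖ = 2.6458, so q_2 = (0.3780, 0.3780, -0.7559, -0.3780).

Q = [[-0.8729, 0.3780], [0.4364, 0.3780], [-0.2182, -0.7559], [0.0000, -0.3780]], R = [[4.5826, 4.5826], [0.0000, 2.6458]]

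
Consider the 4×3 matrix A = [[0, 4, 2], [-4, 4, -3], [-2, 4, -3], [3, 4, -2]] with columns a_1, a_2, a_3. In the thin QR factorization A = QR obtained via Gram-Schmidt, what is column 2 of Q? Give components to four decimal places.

a_1 = (0, -4, -2, 3); ‖a_1‖ = 5.3852, so e_1 = (0.0000, -0.7428, -0.3714, 0.5571).
e_1·a_2 = 0.0000·4 + (-0.7428)·4 + (-0.3714)·4 + 0.5571·4 = -2.2283.
u_2 = a_2 + 2.2283·e_1 = (4.0000, 2.3448, 3.1724, 5.2414).
‖u_2‖ = 7.6834, so e_2 = (0.5206, 0.3052, 0.4129, 0.6822).

e_2 = (0.5206, 0.3052, 0.4129, 0.6822)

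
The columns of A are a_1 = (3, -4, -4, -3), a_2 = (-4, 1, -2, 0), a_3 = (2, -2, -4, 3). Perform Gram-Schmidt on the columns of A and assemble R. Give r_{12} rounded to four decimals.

a_1 = (3, -4, -4, -3); ‖a_1‖ = 7.0711, so e_1 = (0.4243, -0.5657, -0.5657, -0.4243).
r_{12} = e_1·a_2 = -1.1314.

r_{12} = -1.1314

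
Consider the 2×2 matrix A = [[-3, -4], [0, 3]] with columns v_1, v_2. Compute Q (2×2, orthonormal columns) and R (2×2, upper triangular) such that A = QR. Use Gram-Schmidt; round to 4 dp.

Q = [[-1.0000, 0.0000], [0.0000, 1.0000]], R = [[3.0000, 4.0000], [0.0000, 3.0000]]

q_1 = v_1/‖v_1‖ = (-3, 0)/3.0000 = (-1.0000, 0.0000).
r_{12} = q_1·v_2 = 4.0000.
u_2 = v_2 − 4.0000·q_1 = (0.0000, 3.0000).
‖u_2‖ = 3.0000, so q_2 = (0.0000, 1.0000).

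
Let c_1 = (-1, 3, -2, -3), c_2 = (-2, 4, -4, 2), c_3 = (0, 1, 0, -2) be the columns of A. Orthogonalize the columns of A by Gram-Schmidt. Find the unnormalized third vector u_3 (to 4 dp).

c_1 = (-1, 3, -2, -3); ‖c_1‖ = 4.7958, so e_1 = (-0.2085, 0.6255, -0.4170, -0.6255).
e_1·c_2 = (-0.2085)·(-2) + 0.6255·4 + (-0.4170)·(-4) + (-0.6255)·2 = 3.3362.
u_2 = c_2 − 3.3362·e_1 = (-1.3043, 1.9130, -2.6087, 4.0870).
‖u_2‖ = 5.3730, so e_2 = (-0.2428, 0.3560, -0.4855, 0.7606).
e_1·c_3 = (-0.2085)·0 + 0.6255·1 + (-0.4170)·0 + (-0.6255)·(-2) = 1.8766; e_2·c_3 = (-0.2428)·0 + 0.3560·1 + (-0.4855)·0 + 0.7606·(-2) = -1.1652.
u_3 = c_3 − 1.8766·e_1 + 1.1652·e_2 = (0.1084, 0.2410, 0.2169, 0.0602).

u_3 = (0.1084, 0.2410, 0.2169, 0.0602)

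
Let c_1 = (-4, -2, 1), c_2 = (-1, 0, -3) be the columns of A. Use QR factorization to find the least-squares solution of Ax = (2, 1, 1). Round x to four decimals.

c_1 = (-4, -2, 1); ‖c_1‖ = 4.5826, so q_1 = (-0.8729, -0.4364, 0.2182).
q_1·c_2 = (-0.8729)·(-1) + (-0.4364)·0 + 0.2182·(-3) = 0.2182.
u_2 = c_2 − 0.2182·q_1 = (-0.8095, 0.0952, -3.0476).
‖u_2‖ = 3.1547, so q_2 = (-0.2566, 0.0302, -0.9660).
Qᵀb = (-1.9640, -1.4491).
Back-substitute: x_2 = -1.4491/3.1547 = -0.4593.
x_1 = (-1.9640 − 0.2182·(-0.4593))/4.5826 = -0.4067.

x = (-0.4067, -0.4593)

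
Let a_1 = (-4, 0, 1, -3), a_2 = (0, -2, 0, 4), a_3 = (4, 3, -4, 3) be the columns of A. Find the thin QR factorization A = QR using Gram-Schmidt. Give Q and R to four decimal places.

e_1 = a_1/‖a_1‖ = (-4, 0, 1, -3)/5.0990 = (-0.7845, 0.0000, 0.1961, -0.5883).
r_{12} = e_1·a_2 = -2.3534.
u_2 = a_2 + 2.3534·e_1 = (-1.8462, -2.0000, 0.4615, 2.6154).
‖u_2‖ = 3.8028, so e_2 = (-0.4855, -0.5259, 0.1214, 0.6877).
r_{13} = e_1·a_3 = -5.6874; r_{23} = e_2·a_3 = -1.9419.
u_3 = a_3 + 5.6874·e_1 + 1.9419·e_2 = (-1.4043, 1.9787, -2.6489, 0.9894).
‖u_3‖ = 3.7260, so e_3 = (-0.3769, 0.5311, -0.7109, 0.2655).

Q = [[-0.7845, -0.4855, -0.3769], [0.0000, -0.5259, 0.5311], [0.1961, 0.1214, -0.7109], [-0.5883, 0.6877, 0.2655]], R = [[5.0990, -2.3534, -5.6874], [0.0000, 3.8028, -1.9419], [0.0000, 0.0000, 3.7260]]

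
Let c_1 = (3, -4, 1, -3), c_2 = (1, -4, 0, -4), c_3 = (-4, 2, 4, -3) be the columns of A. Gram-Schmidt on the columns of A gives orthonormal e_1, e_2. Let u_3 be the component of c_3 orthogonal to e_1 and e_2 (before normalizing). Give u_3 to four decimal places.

u_3 = (-1.5464, 1.7113, 5.1907, -2.0979)

c_1 = (3, -4, 1, -3); ‖c_1‖ = 5.9161, so e_1 = (0.5071, -0.6761, 0.1690, -0.5071).
e_1·c_2 = 0.5071·1 + (-0.6761)·(-4) + 0.1690·0 + (-0.5071)·(-4) = 5.2400.
u_2 = c_2 − 5.2400·e_1 = (-1.6571, -0.4571, -0.8857, -1.3429).
‖u_2‖ = 2.3543, so e_2 = (-0.7039, -0.1942, -0.3762, -0.5704).
e_1·c_3 = 0.5071·(-4) + (-0.6761)·2 + 0.1690·4 + (-0.5071)·(-3) = -1.1832; e_2·c_3 = (-0.7039)·(-4) + (-0.1942)·2 + (-0.3762)·4 + (-0.5704)·(-3) = 2.6334.
u_3 = c_3 + 1.1832·e_1 − 2.6334·e_2 = (-1.5464, 1.7113, 5.1907, -2.0979).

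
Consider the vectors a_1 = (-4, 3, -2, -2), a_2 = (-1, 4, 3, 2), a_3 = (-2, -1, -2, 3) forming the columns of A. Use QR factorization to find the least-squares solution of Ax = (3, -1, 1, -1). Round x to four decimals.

x = (-0.3794, -0.1581, -0.5099)

a_1 = (-4, 3, -2, -2); ‖a_1‖ = 5.7446, so e_1 = (-0.6963, 0.5222, -0.3482, -0.3482).
e_1·a_2 = (-0.6963)·(-1) + 0.5222·4 + (-0.3482)·3 + (-0.3482)·2 = 1.0445.
u_2 = a_2 − 1.0445·e_1 = (-0.2727, 3.4545, 3.3636, 2.3636).
‖u_2‖ = 5.3767, so e_2 = (-0.0507, 0.6425, 0.6256, 0.4396).
e_1·a_3 = (-0.6963)·(-2) + 0.5222·(-1) + (-0.3482)·(-2) + (-0.3482)·3 = 0.5222; e_2·a_3 = (-0.0507)·(-2) + 0.6425·(-1) + 0.6256·(-2) + 0.4396·3 = -0.4734.
u_3 = a_3 − 0.5222·e_1 + 0.4734·e_2 = (-1.6604, -0.9686, -1.5220, 3.3899).
‖u_3‖ = 4.1837, so e_3 = (-0.3969, -0.2315, -0.3638, 0.8103).
Qᵀb = (-2.6112, -0.6087, -2.1332).
Back-substitute: x_3 = -2.1332/4.1837 = -0.5099.
x_2 = (-0.6087 + 0.4734·(-0.5099))/5.3767 = -0.1581.
x_1 = (-2.6112 − 1.0445·(-0.1581) − 0.5222·(-0.5099))/5.7446 = -0.3794.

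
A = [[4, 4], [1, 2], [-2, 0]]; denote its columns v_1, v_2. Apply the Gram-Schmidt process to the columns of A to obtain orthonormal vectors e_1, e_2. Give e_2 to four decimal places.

e_1 = v_1/‖v_1‖ = (4, 1, -2)/4.5826 = (0.8729, 0.2182, -0.4364).
r_{12} = e_1·v_2 = 3.9279.
u_2 = v_2 − 3.9279·e_1 = (0.5714, 1.1429, 1.7143).
‖u_2‖ = 2.1381, so e_2 = (0.2673, 0.5345, 0.8018).

e_2 = (0.2673, 0.5345, 0.8018)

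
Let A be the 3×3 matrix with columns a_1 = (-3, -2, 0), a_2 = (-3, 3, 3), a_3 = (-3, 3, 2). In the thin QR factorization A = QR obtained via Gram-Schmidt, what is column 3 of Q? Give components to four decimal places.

q_1 = a_1/‖a_1‖ = (-3, -2, 0)/3.6056 = (-0.8321, -0.5547, 0.0000).
r_{12} = q_1·a_2 = 0.8321.
u_2 = a_2 − 0.8321·q_1 = (-2.3077, 3.4615, 3.0000).
‖u_2‖ = 5.1291, so q_2 = (-0.4499, 0.6749, 0.5849).
r_{13} = q_1·a_3 = 0.8321; r_{23} = q_2·a_3 = 4.5442.
u_3 = a_3 − 0.8321·q_1 − 4.5442·q_2 = (-0.2632, 0.3947, -0.6579).
‖u_3‖ = 0.8111, so q_3 = (-0.3244, 0.4867, -0.8111).

q_3 = (-0.3244, 0.4867, -0.8111)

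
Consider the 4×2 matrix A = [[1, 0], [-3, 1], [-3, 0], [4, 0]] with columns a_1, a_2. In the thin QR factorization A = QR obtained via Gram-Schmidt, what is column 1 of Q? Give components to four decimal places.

q_1 = (0.1690, -0.5071, -0.5071, 0.6761)

a_1 = (1, -3, -3, 4); ‖a_1‖ = 5.9161, so q_1 = (0.1690, -0.5071, -0.5071, 0.6761).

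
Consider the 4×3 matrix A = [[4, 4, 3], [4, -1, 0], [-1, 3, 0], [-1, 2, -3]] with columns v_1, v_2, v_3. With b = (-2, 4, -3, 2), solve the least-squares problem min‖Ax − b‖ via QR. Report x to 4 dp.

q_1 = v_1/‖v_1‖ = (4, 4, -1, -1)/5.8310 = (0.6860, 0.6860, -0.1715, -0.1715).
r_{12} = q_1·v_2 = 1.2005.
u_2 = v_2 − 1.2005·q_1 = (3.1765, -1.8235, 3.2059, 2.2059).
‖u_2‖ = 5.3440, so q_2 = (0.5944, -0.3412, 0.5999, 0.4128).
r_{13} = q_1·v_3 = 2.5725; r_{23} = q_2·v_3 = 0.5449.
u_3 = v_3 − 2.5725·q_1 − 0.5449·q_2 = (0.9114, -1.5788, 0.1143, -2.7837).
‖u_3‖ = 3.3295, so q_3 = (0.2737, -0.4742, 0.0343, -0.8361).
Qᵀb = (1.5435, -3.5278, -4.2194).
Back-substitute: x_3 = -4.2194/3.3295 = -1.2673.
x_2 = (-3.5278 − 0.5449·(-1.2673))/5.3440 = -0.5309.
x_1 = (1.5435 − 1.2005·(-0.5309) − 2.5725·(-1.2673))/5.8310 = 0.9331.

x = (0.9331, -0.5309, -1.2673)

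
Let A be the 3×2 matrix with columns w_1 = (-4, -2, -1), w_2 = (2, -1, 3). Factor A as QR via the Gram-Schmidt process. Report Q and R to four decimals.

Q = [[-0.8729, 0.0897], [-0.4364, -0.5831], [-0.2182, 0.8074]], R = [[4.5826, -1.9640], [0.0000, 3.1848]]

e_1 = w_1/‖w_1‖ = (-4, -2, -1)/4.5826 = (-0.8729, -0.4364, -0.2182).
r_{12} = e_1·w_2 = -1.9640.
u_2 = w_2 + 1.9640·e_1 = (0.2857, -1.8571, 2.5714).
‖u_2‖ = 3.1848, so e_2 = (0.0897, -0.5831, 0.8074).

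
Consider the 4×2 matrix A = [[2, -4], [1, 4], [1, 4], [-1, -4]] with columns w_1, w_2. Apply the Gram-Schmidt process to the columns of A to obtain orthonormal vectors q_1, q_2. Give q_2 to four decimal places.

q_2 = (-0.6547, 0.4364, 0.4364, -0.4364)

w_1 = (2, 1, 1, -1); ‖w_1‖ = 2.6458, so q_1 = (0.7559, 0.3780, 0.3780, -0.3780).
q_1·w_2 = 0.7559·(-4) + 0.3780·4 + 0.3780·4 + (-0.3780)·(-4) = 1.5119.
u_2 = w_2 − 1.5119·q_1 = (-5.1429, 3.4286, 3.4286, -3.4286).
‖u_2‖ = 7.8558, so q_2 = (-0.6547, 0.4364, 0.4364, -0.4364).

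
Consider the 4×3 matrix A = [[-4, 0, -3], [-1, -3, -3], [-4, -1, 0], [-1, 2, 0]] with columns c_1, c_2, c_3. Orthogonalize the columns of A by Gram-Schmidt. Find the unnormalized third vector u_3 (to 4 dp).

c_1 = (-4, -1, -4, -1); ‖c_1‖ = 5.8310, so q_1 = (-0.6860, -0.1715, -0.6860, -0.1715).
q_1·c_2 = (-0.6860)·0 + (-0.1715)·(-3) + (-0.6860)·(-1) + (-0.1715)·2 = 0.8575.
u_2 = c_2 − 0.8575·q_1 = (0.5882, -2.8529, -0.4118, 2.1471).
‖u_2‖ = 3.6421, so q_2 = (0.1615, -0.7833, -0.1131, 0.5895).
q_1·c_3 = (-0.6860)·(-3) + (-0.1715)·(-3) + (-0.6860)·0 + (-0.1715)·0 = 2.5725; q_2·c_3 = 0.1615·(-3) + (-0.7833)·(-3) + (-0.1131)·0 + 0.5895·0 = 1.8655.
u_3 = c_3 − 2.5725·q_1 − 1.8655·q_2 = (-1.5366, -1.0976, 1.9756, -0.6585).

u_3 = (-1.5366, -1.0976, 1.9756, -0.6585)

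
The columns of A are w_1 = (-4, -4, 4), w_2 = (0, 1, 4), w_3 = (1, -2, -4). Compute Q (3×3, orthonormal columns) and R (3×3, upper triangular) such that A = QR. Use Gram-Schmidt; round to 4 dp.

Q = [[-0.5774, 0.2673, 0.7715], [-0.5774, 0.5345, -0.6172], [0.5774, 0.8018, 0.1543]], R = [[6.9282, 1.7321, -1.7321], [0.0000, 3.7417, -4.0089], [0.0000, 0.0000, 1.3887]]

q_1 = w_1/‖w_1‖ = (-4, -4, 4)/6.9282 = (-0.5774, -0.5774, 0.5774).
r_{12} = q_1·w_2 = 1.7321.
u_2 = w_2 − 1.7321·q_1 = (1.0000, 2.0000, 3.0000).
‖u_2‖ = 3.7417, so q_2 = (0.2673, 0.5345, 0.8018).
r_{13} = q_1·w_3 = -1.7321; r_{23} = q_2·w_3 = -4.0089.
u_3 = w_3 + 1.7321·q_1 + 4.0089·q_2 = (1.0714, -0.8571, 0.2143).
‖u_3‖ = 1.3887, so q_3 = (0.7715, -0.6172, 0.1543).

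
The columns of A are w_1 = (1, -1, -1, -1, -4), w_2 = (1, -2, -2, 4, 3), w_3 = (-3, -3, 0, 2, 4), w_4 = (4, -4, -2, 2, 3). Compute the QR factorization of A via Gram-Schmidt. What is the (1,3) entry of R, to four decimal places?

w_1 = (1, -1, -1, -1, -4); ‖w_1‖ = 4.4721, so q_1 = (0.2236, -0.2236, -0.2236, -0.2236, -0.8944).
r_{13} = q_1·w_3 = -4.0249.

r_{13} = -4.0249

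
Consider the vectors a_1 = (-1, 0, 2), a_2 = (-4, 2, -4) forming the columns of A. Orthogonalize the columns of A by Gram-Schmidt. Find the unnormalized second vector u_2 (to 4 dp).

a_1 = (-1, 0, 2); ‖a_1‖ = 2.2361, so q_1 = (-0.4472, 0.0000, 0.8944).
q_1·a_2 = (-0.4472)·(-4) + 0.0000·2 + 0.8944·(-4) = -1.7889.
u_2 = a_2 + 1.7889·q_1 = (-4.8000, 2.0000, -2.4000).

u_2 = (-4.8000, 2.0000, -2.4000)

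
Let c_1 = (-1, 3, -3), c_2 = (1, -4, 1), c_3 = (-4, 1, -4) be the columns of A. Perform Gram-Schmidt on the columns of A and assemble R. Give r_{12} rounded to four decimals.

c_1 = (-1, 3, -3); ‖c_1‖ = 4.3589, so e_1 = (-0.2294, 0.6882, -0.6882).
r_{12} = e_1·c_2 = -3.6707.

r_{12} = -3.6707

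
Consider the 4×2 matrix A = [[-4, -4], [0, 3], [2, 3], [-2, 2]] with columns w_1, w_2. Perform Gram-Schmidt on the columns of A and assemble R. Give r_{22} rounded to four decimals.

w_1 = (-4, 0, 2, -2); ‖w_1‖ = 4.8990, so e_1 = (-0.8165, 0.0000, 0.4082, -0.4082).
e_1·w_2 = (-0.8165)·(-4) + 0.0000·3 + 0.4082·3 + (-0.4082)·2 = 3.6742.
u_2 = w_2 − 3.6742·e_1 = (-1.0000, 3.0000, 1.5000, 3.5000).
r_{22} = ‖u_2‖ = 4.9497.

r_{22} = 4.9497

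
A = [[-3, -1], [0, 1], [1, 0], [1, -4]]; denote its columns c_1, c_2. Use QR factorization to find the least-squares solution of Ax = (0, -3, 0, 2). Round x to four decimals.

x = (0.1269, -0.6041)

c_1 = (-3, 0, 1, 1); ‖c_1‖ = 3.3166, so e_1 = (-0.9045, 0.0000, 0.3015, 0.3015).
e_1·c_2 = (-0.9045)·(-1) + 0.0000·1 + 0.3015·0 + 0.3015·(-4) = -0.3015.
u_2 = c_2 + 0.3015·e_1 = (-1.2727, 1.0000, 0.0909, -3.9091).
‖u_2‖ = 4.2319, so e_2 = (-0.3007, 0.2363, 0.0215, -0.9237).
Qᵀb = (0.6030, -2.5563).
Back-substitute: x_2 = -2.5563/4.2319 = -0.6041.
x_1 = (0.6030 + 0.3015·(-0.6041))/3.3166 = 0.1269.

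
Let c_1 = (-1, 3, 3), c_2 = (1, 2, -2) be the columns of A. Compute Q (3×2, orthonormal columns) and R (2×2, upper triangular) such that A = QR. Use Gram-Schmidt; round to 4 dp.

e_1 = c_1/‖c_1‖ = (-1, 3, 3)/4.3589 = (-0.2294, 0.6882, 0.6882).
r_{12} = e_1·c_2 = -0.2294.
u_2 = c_2 + 0.2294·e_1 = (0.9474, 2.1579, -1.8421).
‖u_2‖ = 2.9912, so e_2 = (0.3167, 0.7214, -0.6158).

Q = [[-0.2294, 0.3167], [0.6882, 0.7214], [0.6882, -0.6158]], R = [[4.3589, -0.2294], [0.0000, 2.9912]]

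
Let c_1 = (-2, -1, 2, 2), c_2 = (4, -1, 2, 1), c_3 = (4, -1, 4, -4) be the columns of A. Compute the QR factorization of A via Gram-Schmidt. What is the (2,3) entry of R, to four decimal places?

r_{23} = 4.3701

c_1 = (-2, -1, 2, 2); ‖c_1‖ = 3.6056, so e_1 = (-0.5547, -0.2774, 0.5547, 0.5547).
e_1·c_2 = (-0.5547)·4 + (-0.2774)·(-1) + 0.5547·2 + 0.5547·1 = -0.2774.
u_2 = c_2 + 0.2774·e_1 = (3.8462, -1.0769, 2.1538, 1.1538).
‖u_2‖ = 4.6822, so e_2 = (0.8214, -0.2300, 0.4600, 0.2464).
r_{23} = e_2·c_3 = 4.3701.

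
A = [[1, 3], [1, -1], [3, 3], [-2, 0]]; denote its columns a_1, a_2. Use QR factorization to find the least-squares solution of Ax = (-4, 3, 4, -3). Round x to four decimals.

x = (2.1707, -1.4146)

a_1 = (1, 1, 3, -2); ‖a_1‖ = 3.8730, so q_1 = (0.2582, 0.2582, 0.7746, -0.5164).
q_1·a_2 = 0.2582·3 + 0.2582·(-1) + 0.7746·3 + (-0.5164)·0 = 2.8402.
u_2 = a_2 − 2.8402·q_1 = (2.2667, -1.7333, 0.8000, 1.4667).
‖u_2‖ = 3.3066, so q_2 = (0.6855, -0.5242, 0.2419, 0.4436).
Qᵀb = (4.3894, -4.6776).
Back-substitute: x_2 = -4.6776/3.3066 = -1.4146.
x_1 = (4.3894 − 2.8402·(-1.4146))/3.8730 = 2.1707.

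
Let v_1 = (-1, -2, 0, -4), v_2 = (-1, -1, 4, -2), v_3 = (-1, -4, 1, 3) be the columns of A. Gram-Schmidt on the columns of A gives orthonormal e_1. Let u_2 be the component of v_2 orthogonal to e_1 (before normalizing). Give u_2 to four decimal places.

u_2 = (-0.4762, 0.0476, 4.0000, 0.0952)

v_1 = (-1, -2, 0, -4); ‖v_1‖ = 4.5826, so e_1 = (-0.2182, -0.4364, 0.0000, -0.8729).
e_1·v_2 = (-0.2182)·(-1) + (-0.4364)·(-1) + 0.0000·4 + (-0.8729)·(-2) = 2.4004.
u_2 = v_2 − 2.4004·e_1 = (-0.4762, 0.0476, 4.0000, 0.0952).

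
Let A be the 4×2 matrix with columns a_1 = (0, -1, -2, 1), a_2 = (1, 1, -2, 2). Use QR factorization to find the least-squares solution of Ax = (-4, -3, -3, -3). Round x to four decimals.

a_1 = (0, -1, -2, 1); ‖a_1‖ = 2.4495, so e_1 = (0.0000, -0.4082, -0.8165, 0.4082).
e_1·a_2 = 0.0000·1 + (-0.4082)·1 + (-0.8165)·(-2) + 0.4082·2 = 2.0412.
u_2 = a_2 − 2.0412·e_1 = (1.0000, 1.8333, -0.3333, 1.1667).
‖u_2‖ = 2.4152, so e_2 = (0.4140, 0.7591, -0.1380, 0.4830).
Qᵀb = (2.4495, -4.9685).
Back-substitute: x_2 = -4.9685/2.4152 = -2.0571.
x_1 = (2.4495 − 2.0412·(-2.0571))/2.4495 = 2.7143.

x = (2.7143, -2.0571)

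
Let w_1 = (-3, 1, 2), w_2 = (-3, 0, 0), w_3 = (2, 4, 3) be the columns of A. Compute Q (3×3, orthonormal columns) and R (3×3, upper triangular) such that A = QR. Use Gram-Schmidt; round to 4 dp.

Q = [[-0.8018, -0.5976, 0.0000], [0.2673, -0.3586, 0.8944], [0.5345, -0.7171, -0.4472]], R = [[3.7417, 2.4054, 1.0690], [0.0000, 1.7928, -4.7809], [0.0000, 0.0000, 2.2361]]

e_1 = w_1/‖w_1‖ = (-3, 1, 2)/3.7417 = (-0.8018, 0.2673, 0.5345).
r_{12} = e_1·w_2 = 2.4054.
u_2 = w_2 − 2.4054·e_1 = (-1.0714, -0.6429, -1.2857).
‖u_2‖ = 1.7928, so e_2 = (-0.5976, -0.3586, -0.7171).
r_{13} = e_1·w_3 = 1.0690; r_{23} = e_2·w_3 = -4.7809.
u_3 = w_3 − 1.0690·e_1 + 4.7809·e_2 = (0.0000, 2.0000, -1.0000).
‖u_3‖ = 2.2361, so e_3 = (0.0000, 0.8944, -0.4472).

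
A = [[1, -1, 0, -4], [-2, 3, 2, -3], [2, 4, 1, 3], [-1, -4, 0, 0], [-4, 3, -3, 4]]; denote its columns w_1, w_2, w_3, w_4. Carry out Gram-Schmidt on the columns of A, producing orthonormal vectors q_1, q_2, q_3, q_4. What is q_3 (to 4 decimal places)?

w_1 = (1, -2, 2, -1, -4); ‖w_1‖ = 5.0990, so q_1 = (0.1961, -0.3922, 0.3922, -0.1961, -0.7845).
q_1·w_2 = 0.1961·(-1) + (-0.3922)·3 + 0.3922·4 + (-0.1961)·(-4) + (-0.7845)·3 = -1.3728.
u_2 = w_2 + 1.3728·q_1 = (-0.7308, 2.4615, 4.5385, -4.2692, 1.9231).
‖u_2‖ = 7.0082, so q_2 = (-0.1043, 0.3512, 0.6476, -0.6092, 0.2744).
q_1·w_3 = 0.1961·0 + (-0.3922)·2 + 0.3922·1 + (-0.1961)·0 + (-0.7845)·(-3) = 1.9612; q_2·w_3 = (-0.1043)·0 + 0.3512·2 + 0.6476·1 + (-0.6092)·0 + 0.2744·(-3) = 0.5269.
u_3 = w_3 − 1.9612·q_1 − 0.5269·q_2 = (-0.3297, 2.5842, -0.1104, 0.7056, -1.6061).
‖u_3‖ = 3.1427, so q_3 = (-0.1049, 0.8223, -0.0351, 0.2245, -0.5111).

q_3 = (-0.1049, 0.8223, -0.0351, 0.2245, -0.5111)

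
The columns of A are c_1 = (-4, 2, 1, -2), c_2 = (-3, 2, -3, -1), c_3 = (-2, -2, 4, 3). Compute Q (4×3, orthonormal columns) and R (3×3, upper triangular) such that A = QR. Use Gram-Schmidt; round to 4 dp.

Q = [[-0.8000, -0.1604, -0.5330], [0.4000, 0.2138, -0.3141], [0.2000, -0.9621, 0.0625], [-0.4000, 0.0535, 0.7832]], R = [[5.0000, 3.0000, 0.4000], [0.0000, 3.7417, -3.7951], [0.0000, 0.0000, 4.2938]]

c_1 = (-4, 2, 1, -2); ‖c_1‖ = 5.0000, so q_1 = (-0.8000, 0.4000, 0.2000, -0.4000).
q_1·c_2 = (-0.8000)·(-3) + 0.4000·2 + 0.2000·(-3) + (-0.4000)·(-1) = 3.0000.
u_2 = c_2 − 3.0000·q_1 = (-0.6000, 0.8000, -3.6000, 0.2000).
‖u_2‖ = 3.7417, so q_2 = (-0.1604, 0.2138, -0.9621, 0.0535).
q_1·c_3 = (-0.8000)·(-2) + 0.4000·(-2) + 0.2000·4 + (-0.4000)·3 = 0.4000; q_2·c_3 = (-0.1604)·(-2) + 0.2138·(-2) + (-0.9621)·4 + 0.0535·3 = -3.7951.
u_3 = c_3 − 0.4000·q_1 + 3.7951·q_2 = (-2.2886, -1.3486, 0.2686, 3.3629).
‖u_3‖ = 4.2938, so q_3 = (-0.5330, -0.3141, 0.0625, 0.7832).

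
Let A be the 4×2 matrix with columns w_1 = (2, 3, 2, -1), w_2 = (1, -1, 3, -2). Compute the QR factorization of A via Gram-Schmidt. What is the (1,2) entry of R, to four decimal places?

e_1 = w_1/‖w_1‖ = (2, 3, 2, -1)/4.2426 = (0.4714, 0.7071, 0.4714, -0.2357).
r_{12} = e_1·w_2 = 1.6499.

r_{12} = 1.6499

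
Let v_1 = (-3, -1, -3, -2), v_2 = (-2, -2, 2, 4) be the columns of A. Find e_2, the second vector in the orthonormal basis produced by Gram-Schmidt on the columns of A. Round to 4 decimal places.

v_1 = (-3, -1, -3, -2); ‖v_1‖ = 4.7958, so e_1 = (-0.6255, -0.2085, -0.6255, -0.4170).
e_1·v_2 = (-0.6255)·(-2) + (-0.2085)·(-2) + (-0.6255)·2 + (-0.4170)·4 = -1.2511.
u_2 = v_2 + 1.2511·e_1 = (-2.7826, -2.2609, 1.2174, 3.4783).
‖u_2‖ = 5.1415, so e_2 = (-0.5412, -0.4397, 0.2368, 0.6765).

e_2 = (-0.5412, -0.4397, 0.2368, 0.6765)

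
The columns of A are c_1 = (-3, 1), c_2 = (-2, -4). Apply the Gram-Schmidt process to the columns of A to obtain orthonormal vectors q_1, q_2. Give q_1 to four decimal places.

q_1 = (-0.9487, 0.3162)

c_1 = (-3, 1); ‖c_1‖ = 3.1623, so q_1 = (-0.9487, 0.3162).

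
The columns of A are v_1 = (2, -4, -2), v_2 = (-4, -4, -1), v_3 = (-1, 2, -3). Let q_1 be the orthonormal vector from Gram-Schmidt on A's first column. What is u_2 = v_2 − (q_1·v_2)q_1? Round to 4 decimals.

q_1 = v_1/‖v_1‖ = (2, -4, -2)/4.8990 = (0.4082, -0.8165, -0.4082).
r_{12} = q_1·v_2 = 2.0412.
u_2 = v_2 − 2.0412·q_1 = (-4.8333, -2.3333, -0.1667).

u_2 = (-4.8333, -2.3333, -0.1667)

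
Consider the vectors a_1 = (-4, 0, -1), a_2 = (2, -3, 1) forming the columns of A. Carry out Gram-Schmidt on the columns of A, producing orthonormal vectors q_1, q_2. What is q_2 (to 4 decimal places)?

a_1 = (-4, 0, -1); ‖a_1‖ = 4.1231, so q_1 = (-0.9701, 0.0000, -0.2425).
q_1·a_2 = (-0.9701)·2 + 0.0000·(-3) + (-0.2425)·1 = -2.1828.
u_2 = a_2 + 2.1828·q_1 = (-0.1176, -3.0000, 0.4706).
‖u_2‖ = 3.0390, so q_2 = (-0.0387, -0.9872, 0.1549).

q_2 = (-0.0387, -0.9872, 0.1549)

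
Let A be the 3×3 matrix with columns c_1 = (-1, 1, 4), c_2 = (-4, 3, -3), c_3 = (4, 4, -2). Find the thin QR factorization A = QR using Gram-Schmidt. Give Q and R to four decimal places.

c_1 = (-1, 1, 4); ‖c_1‖ = 4.2426, so e_1 = (-0.2357, 0.2357, 0.9428).
e_1·c_2 = (-0.2357)·(-4) + 0.2357·3 + 0.9428·(-3) = -1.1785.
u_2 = c_2 + 1.1785·e_1 = (-4.2778, 3.2778, -1.8889).
‖u_2‖ = 5.7106, so e_2 = (-0.7491, 0.5740, -0.3308).
e_1·c_3 = (-0.2357)·4 + 0.2357·4 + 0.9428·(-2) = -1.8856; e_2·c_3 = (-0.7491)·4 + 0.5740·4 + (-0.3308)·(-2) = -0.0389.
u_3 = c_3 + 1.8856·e_1 + 0.0389·e_2 = (3.5264, 4.4668, -0.2351).
‖u_3‖ = 5.6959, so e_3 = (0.6191, 0.7842, -0.0413).

Q = [[-0.2357, -0.7491, 0.6191], [0.2357, 0.5740, 0.7842], [0.9428, -0.3308, -0.0413]], R = [[4.2426, -1.1785, -1.8856], [0.0000, 5.7106, -0.0389], [0.0000, 0.0000, 5.6959]]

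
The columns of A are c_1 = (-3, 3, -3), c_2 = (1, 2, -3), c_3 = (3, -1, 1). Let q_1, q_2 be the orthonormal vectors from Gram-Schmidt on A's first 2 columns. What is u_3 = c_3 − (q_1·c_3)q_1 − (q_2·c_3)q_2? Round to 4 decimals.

c_1 = (-3, 3, -3); ‖c_1‖ = 5.1962, so q_1 = (-0.5774, 0.5774, -0.5774).
q_1·c_2 = (-0.5774)·1 + 0.5774·2 + (-0.5774)·(-3) = 2.3094.
u_2 = c_2 − 2.3094·q_1 = (2.3333, 0.6667, -1.6667).
‖u_2‖ = 2.9439, so q_2 = (0.7926, 0.2265, -0.5661).
q_1·c_3 = (-0.5774)·3 + 0.5774·(-1) + (-0.5774)·1 = -2.8868; q_2·c_3 = 0.7926·3 + 0.2265·(-1) + (-0.5661)·1 = 1.5852.
u_3 = c_3 + 2.8868·q_1 − 1.5852·q_2 = (0.0769, 0.3077, 0.2308).

u_3 = (0.0769, 0.3077, 0.2308)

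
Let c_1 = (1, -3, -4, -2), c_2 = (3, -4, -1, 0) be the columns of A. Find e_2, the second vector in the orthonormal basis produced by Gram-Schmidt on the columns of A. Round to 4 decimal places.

c_1 = (1, -3, -4, -2); ‖c_1‖ = 5.4772, so e_1 = (0.1826, -0.5477, -0.7303, -0.3651).
e_1·c_2 = 0.1826·3 + (-0.5477)·(-4) + (-0.7303)·(-1) + (-0.3651)·0 = 3.4689.
u_2 = c_2 − 3.4689·e_1 = (2.3667, -2.1000, 1.5333, 1.2667).
‖u_2‖ = 3.7372, so e_2 = (0.6333, -0.5619, 0.4103, 0.3389).

e_2 = (0.6333, -0.5619, 0.4103, 0.3389)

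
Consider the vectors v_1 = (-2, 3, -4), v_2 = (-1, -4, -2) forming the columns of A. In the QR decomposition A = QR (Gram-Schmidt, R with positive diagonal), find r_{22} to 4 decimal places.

r_{22} = 4.5675

e_1 = v_1/‖v_1‖ = (-2, 3, -4)/5.3852 = (-0.3714, 0.5571, -0.7428).
r_{12} = e_1·v_2 = -0.3714.
u_2 = v_2 + 0.3714·e_1 = (-1.1379, -3.7931, -2.2759).
r_{22} = ‖u_2‖ = 4.5675.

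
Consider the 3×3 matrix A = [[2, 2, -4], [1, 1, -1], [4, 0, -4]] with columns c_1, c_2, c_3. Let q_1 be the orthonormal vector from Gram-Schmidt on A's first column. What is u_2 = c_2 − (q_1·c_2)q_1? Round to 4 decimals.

u_2 = (1.5238, 0.7619, -0.9524)

c_1 = (2, 1, 4); ‖c_1‖ = 4.5826, so q_1 = (0.4364, 0.2182, 0.8729).
q_1·c_2 = 0.4364·2 + 0.2182·1 + 0.8729·0 = 1.0911.
u_2 = c_2 − 1.0911·q_1 = (1.5238, 0.7619, -0.9524).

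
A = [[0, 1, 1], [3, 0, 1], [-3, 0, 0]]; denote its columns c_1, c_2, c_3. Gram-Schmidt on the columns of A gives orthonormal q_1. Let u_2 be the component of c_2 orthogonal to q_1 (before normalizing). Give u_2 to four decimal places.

u_2 = (1.0000, 0.0000, 0.0000)

q_1 = c_1/‖c_1‖ = (0, 3, -3)/4.2426 = (0.0000, 0.7071, -0.7071).
r_{12} = q_1·c_2 = 0.0000.
u_2 = c_2 + 0.0000·q_1 = (1.0000, 0.0000, 0.0000).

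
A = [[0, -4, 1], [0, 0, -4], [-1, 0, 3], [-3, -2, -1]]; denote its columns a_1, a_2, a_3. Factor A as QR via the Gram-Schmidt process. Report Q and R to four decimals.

a_1 = (0, 0, -1, -3); ‖a_1‖ = 3.1623, so q_1 = (0.0000, 0.0000, -0.3162, -0.9487).
q_1·a_2 = 0.0000·(-4) + 0.0000·0 + (-0.3162)·0 + (-0.9487)·(-2) = 1.8974.
u_2 = a_2 − 1.8974·q_1 = (-4.0000, 0.0000, 0.6000, -0.2000).
‖u_2‖ = 4.0497, so q_2 = (-0.9877, 0.0000, 0.1482, -0.0494).
q_1·a_3 = 0.0000·1 + 0.0000·(-4) + (-0.3162)·3 + (-0.9487)·(-1) = 0.0000; q_2·a_3 = (-0.9877)·1 + 0.0000·(-4) + 0.1482·3 + (-0.0494)·(-1) = -0.4939.
u_3 = a_3 + 0.0000·q_1 + 0.4939·q_2 = (0.5122, -4.0000, 3.0732, -1.0244).
‖u_3‖ = 5.1726, so q_3 = (0.0990, -0.7733, 0.5941, -0.1980).

Q = [[0.0000, -0.9877, 0.0990], [0.0000, 0.0000, -0.7733], [-0.3162, 0.1482, 0.5941], [-0.9487, -0.0494, -0.1980]], R = [[3.1623, 1.8974, 0.0000], [0.0000, 4.0497, -0.4939], [0.0000, 0.0000, 5.1726]]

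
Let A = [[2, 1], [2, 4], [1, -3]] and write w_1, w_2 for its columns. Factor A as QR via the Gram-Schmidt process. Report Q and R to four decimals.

Q = [[0.6667, -0.1225], [0.6667, 0.5392], [0.3333, -0.8332]], R = [[3.0000, 2.3333], [0.0000, 4.5338]]

e_1 = w_1/‖w_1‖ = (2, 2, 1)/3.0000 = (0.6667, 0.6667, 0.3333).
r_{12} = e_1·w_2 = 2.3333.
u_2 = w_2 − 2.3333·e_1 = (-0.5556, 2.4444, -3.7778).
‖u_2‖ = 4.5338, so e_2 = (-0.1225, 0.5392, -0.8332).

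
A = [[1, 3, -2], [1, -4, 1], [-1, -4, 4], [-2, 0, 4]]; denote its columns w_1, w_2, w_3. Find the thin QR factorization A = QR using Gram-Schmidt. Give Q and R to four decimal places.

w_1 = (1, 1, -1, -2); ‖w_1‖ = 2.6458, so e_1 = (0.3780, 0.3780, -0.3780, -0.7559).
e_1·w_2 = 0.3780·3 + 0.3780·(-4) + (-0.3780)·(-4) + (-0.7559)·0 = 1.1339.
u_2 = w_2 − 1.1339·e_1 = (2.5714, -4.4286, -3.5714, 0.8571).
‖u_2‖ = 6.3019, so e_2 = (0.4080, -0.7027, -0.5667, 0.1360).
e_1·w_3 = 0.3780·(-2) + 0.3780·1 + (-0.3780)·4 + (-0.7559)·4 = -4.9135; e_2·w_3 = 0.4080·(-2) + (-0.7027)·1 + (-0.5667)·4 + 0.1360·4 = -3.2416.
u_3 = w_3 + 4.9135·e_1 + 3.2416·e_2 = (1.1799, 0.5791, 0.3058, 0.7266).
‖u_3‖ = 1.5326, so e_3 = (0.7698, 0.3779, 0.1995, 0.4741).

Q = [[0.3780, 0.4080, 0.7698], [0.3780, -0.7027, 0.3779], [-0.3780, -0.5667, 0.1995], [-0.7559, 0.1360, 0.4741]], R = [[2.6458, 1.1339, -4.9135], [0.0000, 6.3019, -3.2416], [0.0000, 0.0000, 1.5326]]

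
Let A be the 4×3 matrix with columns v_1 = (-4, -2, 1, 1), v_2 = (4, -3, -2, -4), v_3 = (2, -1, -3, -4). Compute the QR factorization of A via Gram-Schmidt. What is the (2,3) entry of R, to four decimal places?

v_1 = (-4, -2, 1, 1); ‖v_1‖ = 4.6904, so q_1 = (-0.8528, -0.4264, 0.2132, 0.2132).
q_1·v_2 = (-0.8528)·4 + (-0.4264)·(-3) + 0.2132·(-2) + 0.2132·(-4) = -3.4112.
u_2 = v_2 + 3.4112·q_1 = (1.0909, -4.4545, -1.2727, -3.2727).
‖u_2‖ = 5.7761, so q_2 = (0.1889, -0.7712, -0.2203, -0.5666).
r_{23} = q_2·v_3 = 4.0763.

r_{23} = 4.0763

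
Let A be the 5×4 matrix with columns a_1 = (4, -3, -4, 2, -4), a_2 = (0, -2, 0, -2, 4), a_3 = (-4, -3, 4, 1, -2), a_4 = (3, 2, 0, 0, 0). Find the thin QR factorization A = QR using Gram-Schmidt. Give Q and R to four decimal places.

q_1 = a_1/‖a_1‖ = (4, -3, -4, 2, -4)/7.8102 = (0.5121, -0.3841, -0.5121, 0.2561, -0.5121).
r_{12} = q_1·a_2 = -1.7925.
u_2 = a_2 + 1.7925·q_1 = (0.9180, -2.6885, -0.9180, -1.5410, 3.0820).
‖u_2‖ = 4.5593, so q_2 = (0.2014, -0.5897, -0.2014, -0.3380, 0.6760).
r_{13} = q_1·a_3 = -1.6645; r_{23} = q_2·a_3 = -1.5317.
u_3 = a_3 + 1.6645·q_1 + 1.5317·q_2 = (-2.8391, -4.5426, 2.8391, 0.9085, -1.8170).
‖u_3‖ = 6.3940, so q_3 = (-0.4440, -0.7104, 0.4440, 0.1421, -0.2842).
r_{14} = q_1·a_4 = 0.7682; r_{24} = q_2·a_4 = -0.5753; r_{34} = q_3·a_4 = -2.7530.
u_4 = a_4 − 0.7682·q_1 + 0.5753·q_2 + 2.7530·q_3 = (1.5000, 0.0000, 1.5000, 0.0000, 0.0000).
‖u_4‖ = 2.1213, so q_4 = (0.7071, 0.0000, 0.7071, 0.0000, 0.0000).

Q = [[0.5121, 0.2014, -0.4440, 0.7071], [-0.3841, -0.5897, -0.7104, 0.0000], [-0.5121, -0.2014, 0.4440, 0.7071], [0.2561, -0.3380, 0.1421, 0.0000], [-0.5121, 0.6760, -0.2842, 0.0000]], R = [[7.8102, -1.7925, -1.6645, 0.7682], [0.0000, 4.5593, -1.5317, -0.5753], [0.0000, 0.0000, 6.3940, -2.7530], [0.0000, 0.0000, 0.0000, 2.1213]]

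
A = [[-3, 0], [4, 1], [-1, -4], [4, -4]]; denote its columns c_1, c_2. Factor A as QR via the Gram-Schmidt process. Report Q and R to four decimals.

q_1 = c_1/‖c_1‖ = (-3, 4, -1, 4)/6.4807 = (-0.4629, 0.6172, -0.1543, 0.6172).
r_{12} = q_1·c_2 = -1.2344.
u_2 = c_2 + 1.2344·q_1 = (-0.5714, 1.7619, -4.1905, -3.2381).
‖u_2‖ = 5.6104, so q_2 = (-0.1019, 0.3140, -0.7469, -0.5772).

Q = [[-0.4629, -0.1019], [0.6172, 0.3140], [-0.1543, -0.7469], [0.6172, -0.5772]], R = [[6.4807, -1.2344], [0.0000, 5.6104]]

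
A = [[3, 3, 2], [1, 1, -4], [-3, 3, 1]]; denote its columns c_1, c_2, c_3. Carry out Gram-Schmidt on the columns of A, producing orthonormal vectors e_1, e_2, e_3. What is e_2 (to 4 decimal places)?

e_2 = (0.6529, 0.2176, 0.7255)

c_1 = (3, 1, -3); ‖c_1‖ = 4.3589, so e_1 = (0.6882, 0.2294, -0.6882).
e_1·c_2 = 0.6882·3 + 0.2294·1 + (-0.6882)·3 = 0.2294.
u_2 = c_2 − 0.2294·e_1 = (2.8421, 0.9474, 3.1579).
‖u_2‖ = 4.3529, so e_2 = (0.6529, 0.2176, 0.7255).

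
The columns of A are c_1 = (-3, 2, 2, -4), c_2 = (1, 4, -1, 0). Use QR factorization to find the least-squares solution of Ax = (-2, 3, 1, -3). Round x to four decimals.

x = (0.7538, 0.3744)

q_1 = c_1/‖c_1‖ = (-3, 2, 2, -4)/5.7446 = (-0.5222, 0.3482, 0.3482, -0.6963).
r_{12} = q_1·c_2 = 0.5222.
u_2 = c_2 − 0.5222·q_1 = (1.2727, 3.8182, -1.1818, 0.3636).
‖u_2‖ = 4.2104, so q_2 = (0.3023, 0.9069, -0.2807, 0.0864).
Qᵀb = (4.5260, 1.5762).
Back-substitute: x_2 = 1.5762/4.2104 = 0.3744.
x_1 = (4.5260 − 0.5222·0.3744)/5.7446 = 0.7538.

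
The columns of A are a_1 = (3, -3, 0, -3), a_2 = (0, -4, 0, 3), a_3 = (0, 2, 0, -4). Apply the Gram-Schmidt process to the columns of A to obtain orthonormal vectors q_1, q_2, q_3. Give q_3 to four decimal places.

a_1 = (3, -3, 0, -3); ‖a_1‖ = 5.1962, so q_1 = (0.5774, -0.5774, 0.0000, -0.5774).
q_1·a_2 = 0.5774·0 + (-0.5774)·(-4) + 0.0000·0 + (-0.5774)·3 = 0.5774.
u_2 = a_2 − 0.5774·q_1 = (-0.3333, -3.6667, 0.0000, 3.3333).
‖u_2‖ = 4.9666, so q_2 = (-0.0671, -0.7383, 0.0000, 0.6712).
q_1·a_3 = 0.5774·0 + (-0.5774)·2 + 0.0000·0 + (-0.5774)·(-4) = 1.1547; q_2·a_3 = (-0.0671)·0 + (-0.7383)·2 + 0.0000·0 + 0.6712·(-4) = -4.1612.
u_3 = a_3 − 1.1547·q_1 + 4.1612·q_2 = (-0.9459, -0.4054, 0.0000, -0.5405).
‖u_3‖ = 1.1625, so q_3 = (-0.8137, -0.3487, 0.0000, -0.4650).

q_3 = (-0.8137, -0.3487, 0.0000, -0.4650)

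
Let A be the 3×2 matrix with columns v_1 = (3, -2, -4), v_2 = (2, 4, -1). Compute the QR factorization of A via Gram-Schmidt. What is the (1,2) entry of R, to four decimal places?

v_1 = (3, -2, -4); ‖v_1‖ = 5.3852, so e_1 = (0.5571, -0.3714, -0.7428).
r_{12} = e_1·v_2 = 0.3714.

r_{12} = 0.3714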